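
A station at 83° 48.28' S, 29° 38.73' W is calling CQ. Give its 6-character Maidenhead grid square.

Offset from 180°W / 90°S: lon 150.3545°, lat 6.1953°.
Field: 150.3545/20 → 7 → H, 6.1953/10 → 0 → A; chars HA.
Square: 10.3545/2 → 5, 6.1953/1 → 6; chars 56.
Subsquare: 0.3545/0.0833333 → 4 → e, 0.1953/0.0416667 → 4 → e; chars ee.

HA56ee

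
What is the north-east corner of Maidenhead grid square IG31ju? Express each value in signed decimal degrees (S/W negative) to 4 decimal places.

-28.1250, -13.1667

Field I=8, G=6: +8·20° lon, +6·10° lat → SW at lon -20°, lat -30°.
Square 3, 1: +3·2° lon, +1·1° lat → SW at lon -14°, lat -29°.
Subsquare j=9, u=20: +9·0.0833333° lon, +20·0.0416667° lat → SW at lon -13.25°, lat -28.1667°.
Cell spans 0.0833333° lon × 0.0416667° lat. NE corner is SW corner plus one full cell.
latitude -28.1250, longitude -13.1667.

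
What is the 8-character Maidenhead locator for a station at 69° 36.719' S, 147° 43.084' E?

Add 180° to longitude and 90° to latitude: 327.71807, 20.38802.
Field (20°×10°, letters A–R): 327.71807/20 → 16 → Q, 20.38802/10 → 2 → C; chars QC.
Square (2°×1°, digits 0–9): 7.71807/2 → 3, 0.38802/1 → 0; chars 30.
Subsquare (5′×2.5′, letters a–x): 1.71807/0.0833333 → 20 → u, 0.38802/0.0416667 → 9 → j; chars uj.
Extended square (30″×15″, digits 0–9): 0.05140/0.00833333 → 6, 0.01302/0.00416667 → 3; chars 63.

QC30uj63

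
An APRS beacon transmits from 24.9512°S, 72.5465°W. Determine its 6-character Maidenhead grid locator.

FG35rb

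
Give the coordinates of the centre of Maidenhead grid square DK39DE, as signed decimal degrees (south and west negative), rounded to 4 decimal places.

19.1875, -113.7083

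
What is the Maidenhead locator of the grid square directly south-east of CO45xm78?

CO45xm87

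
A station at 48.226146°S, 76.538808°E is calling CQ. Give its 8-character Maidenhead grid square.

Add 180° to longitude and 90° to latitude: 256.53881, 41.77385.
Field: 256.53881/20 → 12 → M, 41.77385/10 → 4 → E; chars ME.
Square: 16.53881/2 → 8, 1.77385/1 → 1; chars 81.
Subsquare: 0.53881/0.0833333 → 6 → g, 0.77385/0.0416667 → 18 → s; chars gs.
Extended square: 0.03881/0.00833333 → 4, 0.02385/0.00416667 → 5; chars 45.

ME81gs45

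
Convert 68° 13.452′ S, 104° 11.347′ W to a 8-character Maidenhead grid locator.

Shift to the Maidenhead origin (180°W, 90°S): lon 75.81088, lat 21.77580.
Field (20°×10°, letters A–R): lon ⌊75.81088/20⌋ = 3 → D; lat ⌊21.77580/10⌋ = 2 → C.
Square (2°×1°, digits 0–9): lon ⌊15.81088/2⌋ = 7; lat ⌊1.77580/1⌋ = 1.
Subsquare (5′×2.5′, letters a–x): lon ⌊1.81088/0.0833333⌋ = 21 → v; lat ⌊0.77580/0.0416667⌋ = 18 → s.
Extended square (30″×15″, digits 0–9): lon ⌊0.06088/0.00833333⌋ = 7; lat ⌊0.02580/0.00416667⌋ = 6.

DC71vs76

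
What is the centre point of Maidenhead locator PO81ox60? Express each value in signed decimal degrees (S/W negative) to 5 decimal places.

51.96042, 137.22083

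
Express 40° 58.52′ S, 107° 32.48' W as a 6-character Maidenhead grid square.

DE69fa

Shift to the Maidenhead origin (180°W, 90°S): lon 72.4587, lat 49.0247.
Field: lon ⌊72.4587/20⌋ = 3 → D; lat ⌊49.0247/10⌋ = 4 → E.
Square: lon ⌊12.4587/2⌋ = 6; lat ⌊9.0247/1⌋ = 9.
Subsquare: lon ⌊0.4587/0.0833333⌋ = 5 → f; lat ⌊0.0247/0.0416667⌋ = 0 → a.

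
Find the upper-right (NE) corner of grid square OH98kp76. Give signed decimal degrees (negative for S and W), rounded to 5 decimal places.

Field O=14, H=7: +14·20° lon, +7·10° lat → SW at lon 100°, lat -20°.
Square 9, 8: +9·2° lon, +8·1° lat → SW at lon 118°, lat -12°.
Subsquare k=10, p=15: +10·0.0833333° lon, +15·0.0416667° lat → SW at lon 118.833°, lat -11.375°.
Extended square 7, 6: +7·0.00833333° lon, +6·0.00416667° lat → SW at lon 118.892°, lat -11.35°.
Cell spans 0.00833333° lon × 0.00416667° lat. NE corner is SW corner plus one full cell.
latitude -11.34583, longitude 118.90000.

-11.34583, 118.90000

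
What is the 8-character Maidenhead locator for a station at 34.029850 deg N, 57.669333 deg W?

Add 180° to longitude and 90° to latitude: 122.33067, 124.02985.
Field (20°×10°, letters A–R): lon ⌊122.33067/20⌋ = 6 → G; lat ⌊124.02985/10⌋ = 12 → M.
Square (2°×1°, digits 0–9): lon ⌊2.33067/2⌋ = 1; lat ⌊4.02985/1⌋ = 4.
Subsquare (5′×2.5′, letters a–x): lon ⌊0.33067/0.0833333⌋ = 3 → d; lat ⌊0.02985/0.0416667⌋ = 0 → a.
Extended square (30″×15″, digits 0–9): lon ⌊0.08067/0.00833333⌋ = 9; lat ⌊0.02985/0.00416667⌋ = 7.

GM14da97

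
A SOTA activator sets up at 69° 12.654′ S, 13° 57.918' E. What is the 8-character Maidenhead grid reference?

Shift to the Maidenhead origin (180°W, 90°S): lon 193.96530, lat 20.78910.
Field: lon ⌊193.96530/20⌋ = 9 → J; lat ⌊20.78910/10⌋ = 2 → C.
Square: lon ⌊13.96530/2⌋ = 6; lat ⌊0.78910/1⌋ = 0.
Subsquare: lon ⌊1.96530/0.0833333⌋ = 23 → x; lat ⌊0.78910/0.0416667⌋ = 18 → s.
Extended square: lon ⌊0.04863/0.00833333⌋ = 5; lat ⌊0.03910/0.00416667⌋ = 9.

JC60xs59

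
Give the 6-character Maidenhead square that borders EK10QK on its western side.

EK10pk

Longitude subsquare q = 16; −1 → 15 = p.
The latitude characters are unchanged.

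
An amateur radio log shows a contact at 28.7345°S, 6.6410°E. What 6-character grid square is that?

Add 180° to longitude and 90° to latitude: 186.6410, 61.2655.
Field: 186.6410/20 → 9 → J, 61.2655/10 → 6 → G; chars JG.
Square: 6.6410/2 → 3, 1.2655/1 → 1; chars 31.
Subsquare: 0.6410/0.0833333 → 7 → h, 0.2655/0.0416667 → 6 → g; chars hg.

JG31hg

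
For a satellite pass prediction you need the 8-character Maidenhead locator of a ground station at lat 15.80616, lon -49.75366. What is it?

Add 180° to longitude and 90° to latitude: 130.24634, 105.80616.
Field: lon ⌊130.24634/20⌋ = 6 → G; lat ⌊105.80616/10⌋ = 10 → K.
Square: lon ⌊10.24634/2⌋ = 5; lat ⌊5.80616/1⌋ = 5.
Subsquare: lon ⌊0.24634/0.0833333⌋ = 2 → c; lat ⌊0.80616/0.0416667⌋ = 19 → t.
Extended square: lon ⌊0.07967/0.00833333⌋ = 9; lat ⌊0.01449/0.00416667⌋ = 3.

GK55ct93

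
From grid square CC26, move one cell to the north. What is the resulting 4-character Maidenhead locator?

Latitude square 6; +1 → 7.
The longitude characters are unchanged.

CC27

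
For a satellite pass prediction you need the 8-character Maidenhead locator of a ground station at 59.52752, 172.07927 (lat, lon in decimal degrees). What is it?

RO69am96

Offset from 180°W / 90°S: lon 352.07927°, lat 149.52752°.
Field: lon ⌊352.07927/20⌋ = 17 → R; lat ⌊149.52752/10⌋ = 14 → O.
Square: lon ⌊12.07927/2⌋ = 6; lat ⌊9.52752/1⌋ = 9.
Subsquare: lon ⌊0.07927/0.0833333⌋ = 0 → a; lat ⌊0.52752/0.0416667⌋ = 12 → m.
Extended square: lon ⌊0.07927/0.00833333⌋ = 9; lat ⌊0.02752/0.00416667⌋ = 6.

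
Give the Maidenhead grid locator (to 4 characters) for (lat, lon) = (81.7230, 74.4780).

MR71

Add 180° to longitude and 90° to latitude: 254.48, 171.72.
Field: 254.48/20 → 12 → M, 171.72/10 → 17 → R; chars MR.
Square: 14.48/2 → 7, 1.72/1 → 1; chars 71.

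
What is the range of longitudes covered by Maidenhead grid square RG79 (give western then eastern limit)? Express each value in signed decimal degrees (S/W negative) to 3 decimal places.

174.000, 176.000

Field R=17, G=6: +17·20° lon, +6·10° lat → SW at lon 160°, lat -30°.
Square 7, 9: +7·2° lon, +9·1° lat → SW at lon 174°, lat -21°.
Cell spans 2° lon × 1° lat.
west 174.000, east 176.000.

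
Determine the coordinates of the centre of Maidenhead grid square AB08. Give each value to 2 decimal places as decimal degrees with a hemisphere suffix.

71.50° S, 179.00° W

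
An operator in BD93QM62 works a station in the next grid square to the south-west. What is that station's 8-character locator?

BD93qm51

Longitude extended square 6; −1 → 5.
Latitude extended square 2; −1 → 1.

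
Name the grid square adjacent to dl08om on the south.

DL08ol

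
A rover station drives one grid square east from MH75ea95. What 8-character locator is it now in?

Longitude extended square 9; +1 → 10, wraps to 0, carry into subsquare.
Longitude subsquare e = 4; +1 → 5 = f.
The latitude characters are unchanged.

MH75fa05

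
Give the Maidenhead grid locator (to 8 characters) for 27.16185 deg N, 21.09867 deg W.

HL97kd88

Add 180° to longitude and 90° to latitude: 158.90133, 117.16185.
Field: 158.90133/20 → 7 → H, 117.16185/10 → 11 → L; chars HL.
Square: 18.90133/2 → 9, 7.16185/1 → 7; chars 97.
Subsquare: 0.90133/0.0833333 → 10 → k, 0.16185/0.0416667 → 3 → d; chars kd.
Extended square: 0.06800/0.00833333 → 8, 0.03685/0.00416667 → 8; chars 88.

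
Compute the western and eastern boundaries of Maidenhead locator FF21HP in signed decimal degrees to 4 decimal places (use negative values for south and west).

-75.4167, -75.3333

Field F=5, F=5: +5·20° lon, +5·10° lat → SW at lon -80°, lat -40°.
Square 2, 1: +2·2° lon, +1·1° lat → SW at lon -76°, lat -39°.
Subsquare h=7, p=15: +7·0.0833333° lon, +15·0.0416667° lat → SW at lon -75.4167°, lat -38.375°.
Cell spans 0.0833333° lon × 0.0416667° lat.
west -75.4167, east -75.3333.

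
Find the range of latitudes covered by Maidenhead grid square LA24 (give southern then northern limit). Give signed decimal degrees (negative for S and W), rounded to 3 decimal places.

Field L=11, A=0: +11·20° lon, +0·10° lat → SW at lon 40°, lat -90°.
Square 2, 4: +2·2° lon, +4·1° lat → SW at lon 44°, lat -86°.
Cell spans 2° lon × 1° lat.
south -86.000, north -85.000.

-86.000, -85.000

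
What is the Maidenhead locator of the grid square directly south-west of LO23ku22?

LO23ku11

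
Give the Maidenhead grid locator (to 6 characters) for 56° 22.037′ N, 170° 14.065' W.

AO46vi

Add 180° to longitude and 90° to latitude: 9.7656, 146.3673.
Field (20°×10°, letters A–R): 9.7656/20 → 0 → A, 146.3673/10 → 14 → O; chars AO.
Square (2°×1°, digits 0–9): 9.7656/2 → 4, 6.3673/1 → 6; chars 46.
Subsquare (5′×2.5′, letters a–x): 1.7656/0.0833333 → 21 → v, 0.3673/0.0416667 → 8 → i; chars vi.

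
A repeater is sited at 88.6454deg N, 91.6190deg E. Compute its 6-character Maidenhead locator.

NR58tp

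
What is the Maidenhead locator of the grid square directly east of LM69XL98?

LM79al08

Longitude extended square 9; +1 → 10, wraps to 0, carry into subsquare.
Longitude subsquare x = 23; +1 → 24, wraps to 0 = a, carry into square.
Longitude square 6; +1 → 7.
The latitude characters are unchanged.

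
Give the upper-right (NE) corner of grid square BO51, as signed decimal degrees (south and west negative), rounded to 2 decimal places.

52.00, -148.00

Field B=1, O=14: +1·20° lon, +14·10° lat → SW at lon -160°, lat 50°.
Square 5, 1: +5·2° lon, +1·1° lat → SW at lon -150°, lat 51°.
Cell spans 2° lon × 1° lat. NE corner is SW corner plus one full cell.
latitude 52.00, longitude -148.00.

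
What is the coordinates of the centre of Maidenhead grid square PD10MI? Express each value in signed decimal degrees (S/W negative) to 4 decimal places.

-59.6458, 123.0417

Field P=15, D=3: +15·20° lon, +3·10° lat → SW at lon 120°, lat -60°.
Square 1, 0: +1·2° lon, +0·1° lat → SW at lon 122°, lat -60°.
Subsquare m=12, i=8: +12·0.0833333° lon, +8·0.0416667° lat → SW at lon 123°, lat -59.6667°.
Cell spans 0.0833333° lon × 0.0416667° lat. Centre is SW corner plus half of each.
latitude -59.6458, longitude 123.0417.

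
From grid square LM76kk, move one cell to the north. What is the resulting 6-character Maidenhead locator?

Latitude subsquare k = 10; +1 → 11 = l.
The longitude characters are unchanged.

LM76kl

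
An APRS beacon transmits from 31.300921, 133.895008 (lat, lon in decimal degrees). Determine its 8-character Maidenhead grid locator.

PM61wh72

Offset from 180°W / 90°S: lon 313.89501°, lat 121.30092°.
Field: lon ⌊313.89501/20⌋ = 15 → P; lat ⌊121.30092/10⌋ = 12 → M.
Square: lon ⌊13.89501/2⌋ = 6; lat ⌊1.30092/1⌋ = 1.
Subsquare: lon ⌊1.89501/0.0833333⌋ = 22 → w; lat ⌊0.30092/0.0416667⌋ = 7 → h.
Extended square: lon ⌊0.06167/0.00833333⌋ = 7; lat ⌊0.00925/0.00416667⌋ = 2.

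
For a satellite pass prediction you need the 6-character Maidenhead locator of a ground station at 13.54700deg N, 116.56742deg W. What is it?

DK13rn

Offset from 180°W / 90°S: lon 63.4326°, lat 103.5470°.
Field: 63.4326/20 → 3 → D, 103.5470/10 → 10 → K; chars DK.
Square: 3.4326/2 → 1, 3.5470/1 → 3; chars 13.
Subsquare: 1.4326/0.0833333 → 17 → r, 0.5470/0.0416667 → 13 → n; chars rn.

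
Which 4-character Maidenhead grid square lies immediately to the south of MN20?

Latitude square 0; −1 → -1, wraps to 9, carry into field.
Latitude field N = 13; −1 → 12 = M.
The longitude characters are unchanged.

MM29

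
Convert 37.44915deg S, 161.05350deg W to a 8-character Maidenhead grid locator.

Offset from 180°W / 90°S: lon 18.94650°, lat 52.55085°.
Field: lon ⌊18.94650/20⌋ = 0 → A; lat ⌊52.55085/10⌋ = 5 → F.
Square: lon ⌊18.94650/2⌋ = 9; lat ⌊2.55085/1⌋ = 2.
Subsquare: lon ⌊0.94650/0.0833333⌋ = 11 → l; lat ⌊0.55085/0.0416667⌋ = 13 → n.
Extended square: lon ⌊0.02983/0.00833333⌋ = 3; lat ⌊0.00918/0.00416667⌋ = 2.

AF92ln32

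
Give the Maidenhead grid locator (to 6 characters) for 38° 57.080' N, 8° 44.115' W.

IM58pw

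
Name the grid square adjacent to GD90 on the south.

GC99

Latitude square 0; −1 → -1, wraps to 9, carry into field.
Latitude field D = 3; −1 → 2 = C.
The longitude characters are unchanged.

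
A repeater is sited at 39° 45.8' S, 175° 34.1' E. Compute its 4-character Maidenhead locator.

RF70

Offset from 180°W / 90°S: lon 355.57°, lat 50.24°.
Field: lon ⌊355.57/20⌋ = 17 → R; lat ⌊50.24/10⌋ = 5 → F.
Square: lon ⌊15.57/2⌋ = 7; lat ⌊0.24/1⌋ = 0.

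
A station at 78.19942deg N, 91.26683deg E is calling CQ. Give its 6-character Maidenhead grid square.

Shift to the Maidenhead origin (180°W, 90°S): lon 271.2668, lat 168.1994.
Field: 271.2668/20 → 13 → N, 168.1994/10 → 16 → Q; chars NQ.
Square: 11.2668/2 → 5, 8.1994/1 → 8; chars 58.
Subsquare: 1.2668/0.0833333 → 15 → p, 0.1994/0.0416667 → 4 → e; chars pe.

NQ58pe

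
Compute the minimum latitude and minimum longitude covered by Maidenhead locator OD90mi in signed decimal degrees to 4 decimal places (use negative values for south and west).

-59.6667, 119.0000

Field O=14, D=3: +14·20° lon, +3·10° lat → SW at lon 100°, lat -60°.
Square 9, 0: +9·2° lon, +0·1° lat → SW at lon 118°, lat -60°.
Subsquare m=12, i=8: +12·0.0833333° lon, +8·0.0416667° lat → SW at lon 119°, lat -59.6667°.
latitude -59.6667, longitude 119.0000.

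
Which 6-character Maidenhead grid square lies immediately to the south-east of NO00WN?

NO00xm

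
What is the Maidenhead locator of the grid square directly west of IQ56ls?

Longitude subsquare l = 11; −1 → 10 = k.
The latitude characters are unchanged.

IQ56ks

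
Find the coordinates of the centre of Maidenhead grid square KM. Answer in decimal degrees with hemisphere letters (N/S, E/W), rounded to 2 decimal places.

35.00° N, 30.00° E

Field K=10, M=12: +10·20° lon, +12·10° lat → SW at lon 20°, lat 30°.
Cell spans 20° lon × 10° lat. Centre is SW corner plus half of each.
latitude 35.00° N, longitude 30.00° E.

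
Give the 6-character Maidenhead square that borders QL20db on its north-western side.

QL20cc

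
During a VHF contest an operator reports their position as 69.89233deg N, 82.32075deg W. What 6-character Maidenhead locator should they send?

EP89uv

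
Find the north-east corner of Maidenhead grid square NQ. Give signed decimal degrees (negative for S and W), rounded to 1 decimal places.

80.0, 100.0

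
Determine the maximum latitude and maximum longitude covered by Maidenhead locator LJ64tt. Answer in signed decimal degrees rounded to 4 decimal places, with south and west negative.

4.8333, 53.6667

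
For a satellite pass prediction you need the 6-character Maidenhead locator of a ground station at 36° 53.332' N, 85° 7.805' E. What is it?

NM26nv

Offset from 180°W / 90°S: lon 265.1301°, lat 126.8889°.
Field (20°×10°, letters A–R): lon ⌊265.1301/20⌋ = 13 → N; lat ⌊126.8889/10⌋ = 12 → M.
Square (2°×1°, digits 0–9): lon ⌊5.1301/2⌋ = 2; lat ⌊6.8889/1⌋ = 6.
Subsquare (5′×2.5′, letters a–x): lon ⌊1.1301/0.0833333⌋ = 13 → n; lat ⌊0.8889/0.0416667⌋ = 21 → v.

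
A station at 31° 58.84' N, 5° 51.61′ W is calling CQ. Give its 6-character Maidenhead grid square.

Shift to the Maidenhead origin (180°W, 90°S): lon 174.1398, lat 121.9807.
Field (20°×10°, letters A–R): 174.1398/20 → 8 → I, 121.9807/10 → 12 → M; chars IM.
Square (2°×1°, digits 0–9): 14.1398/2 → 7, 1.9807/1 → 1; chars 71.
Subsquare (5′×2.5′, letters a–x): 0.1398/0.0833333 → 1 → b, 0.9807/0.0416667 → 23 → x; chars bx.

IM71bx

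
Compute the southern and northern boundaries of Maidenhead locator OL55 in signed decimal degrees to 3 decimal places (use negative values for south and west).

25.000, 26.000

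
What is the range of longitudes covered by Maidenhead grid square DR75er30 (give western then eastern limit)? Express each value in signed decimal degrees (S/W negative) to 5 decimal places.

Field D=3, R=17: +3·20° lon, +17·10° lat → SW at lon -120°, lat 80°.
Square 7, 5: +7·2° lon, +5·1° lat → SW at lon -106°, lat 85°.
Subsquare e=4, r=17: +4·0.0833333° lon, +17·0.0416667° lat → SW at lon -105.667°, lat 85.7083°.
Extended square 3, 0: +3·0.00833333° lon, +0·0.00416667° lat → SW at lon -105.642°, lat 85.7083°.
Cell spans 0.00833333° lon × 0.00416667° lat.
west -105.64167, east -105.63333.

-105.64167, -105.63333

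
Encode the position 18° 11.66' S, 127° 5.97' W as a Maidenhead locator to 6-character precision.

Add 180° to longitude and 90° to latitude: 52.9005, 71.8057.
Field: 52.9005/20 → 2 → C, 71.8057/10 → 7 → H; chars CH.
Square: 12.9005/2 → 6, 1.8057/1 → 1; chars 61.
Subsquare: 0.9005/0.0833333 → 10 → k, 0.8057/0.0416667 → 19 → t; chars kt.

CH61kt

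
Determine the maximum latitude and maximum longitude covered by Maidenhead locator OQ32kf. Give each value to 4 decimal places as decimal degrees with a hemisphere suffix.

Field O=14, Q=16: +14·20° lon, +16·10° lat → SW at lon 100°, lat 70°.
Square 3, 2: +3·2° lon, +2·1° lat → SW at lon 106°, lat 72°.
Subsquare k=10, f=5: +10·0.0833333° lon, +5·0.0416667° lat → SW at lon 106.833°, lat 72.2083°.
Cell spans 0.0833333° lon × 0.0416667° lat. NE corner is SW corner plus one full cell.
latitude 72.2500° N, longitude 106.9167° E.

72.2500° N, 106.9167° E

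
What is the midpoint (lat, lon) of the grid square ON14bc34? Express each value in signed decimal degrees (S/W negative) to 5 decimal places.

44.10208, 102.11250

Field O=14, N=13: +14·20° lon, +13·10° lat → SW at lon 100°, lat 40°.
Square 1, 4: +1·2° lon, +4·1° lat → SW at lon 102°, lat 44°.
Subsquare b=1, c=2: +1·0.0833333° lon, +2·0.0416667° lat → SW at lon 102.083°, lat 44.0833°.
Extended square 3, 4: +3·0.00833333° lon, +4·0.00416667° lat → SW at lon 102.108°, lat 44.1°.
Cell spans 0.00833333° lon × 0.00416667° lat. Centre is SW corner plus half of each.
latitude 44.10208, longitude 102.11250.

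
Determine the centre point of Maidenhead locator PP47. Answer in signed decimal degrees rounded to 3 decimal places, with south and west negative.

67.500, 129.000

Field P=15, P=15: +15·20° lon, +15·10° lat → SW at lon 120°, lat 60°.
Square 4, 7: +4·2° lon, +7·1° lat → SW at lon 128°, lat 67°.
Cell spans 2° lon × 1° lat. Centre is SW corner plus half of each.
latitude 67.500, longitude 129.000.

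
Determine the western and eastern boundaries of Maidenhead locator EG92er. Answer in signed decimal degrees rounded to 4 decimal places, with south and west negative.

-81.6667, -81.5833

Field E=4, G=6: +4·20° lon, +6·10° lat → SW at lon -100°, lat -30°.
Square 9, 2: +9·2° lon, +2·1° lat → SW at lon -82°, lat -28°.
Subsquare e=4, r=17: +4·0.0833333° lon, +17·0.0416667° lat → SW at lon -81.6667°, lat -27.2917°.
Cell spans 0.0833333° lon × 0.0416667° lat.
west -81.6667, east -81.5833.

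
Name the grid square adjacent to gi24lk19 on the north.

GI24ll10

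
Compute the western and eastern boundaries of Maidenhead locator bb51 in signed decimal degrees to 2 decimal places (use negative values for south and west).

-150.00, -148.00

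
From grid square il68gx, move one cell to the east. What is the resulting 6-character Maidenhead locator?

IL68hx

Longitude subsquare g = 6; +1 → 7 = h.
The latitude characters are unchanged.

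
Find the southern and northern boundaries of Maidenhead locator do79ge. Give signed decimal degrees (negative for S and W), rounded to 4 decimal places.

Field D=3, O=14: +3·20° lon, +14·10° lat → SW at lon -120°, lat 50°.
Square 7, 9: +7·2° lon, +9·1° lat → SW at lon -106°, lat 59°.
Subsquare g=6, e=4: +6·0.0833333° lon, +4·0.0416667° lat → SW at lon -105.5°, lat 59.1667°.
Cell spans 0.0833333° lon × 0.0416667° lat.
south 59.1667, north 59.2083.

59.1667, 59.2083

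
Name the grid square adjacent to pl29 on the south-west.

Longitude square 2; −1 → 1.
Latitude square 9; −1 → 8.

PL18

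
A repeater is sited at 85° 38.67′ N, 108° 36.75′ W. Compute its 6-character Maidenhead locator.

DR55qp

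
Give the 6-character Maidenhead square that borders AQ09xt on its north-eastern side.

Longitude subsquare x = 23; +1 → 24, wraps to 0 = a, carry into square.
Longitude square 0; +1 → 1.
Latitude subsquare t = 19; +1 → 20 = u.

AQ19au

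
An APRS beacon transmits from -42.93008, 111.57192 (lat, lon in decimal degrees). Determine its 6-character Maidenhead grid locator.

OE57sb

Add 180° to longitude and 90° to latitude: 291.5719, 47.0699.
Field (20°×10°, letters A–R): lon ⌊291.5719/20⌋ = 14 → O; lat ⌊47.0699/10⌋ = 4 → E.
Square (2°×1°, digits 0–9): lon ⌊11.5719/2⌋ = 5; lat ⌊7.0699/1⌋ = 7.
Subsquare (5′×2.5′, letters a–x): lon ⌊1.5719/0.0833333⌋ = 18 → s; lat ⌊0.0699/0.0416667⌋ = 1 → b.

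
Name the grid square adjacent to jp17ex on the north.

Latitude subsquare x = 23; +1 → 24, wraps to 0 = a, carry into square.
Latitude square 7; +1 → 8.
The longitude characters are unchanged.

JP18ea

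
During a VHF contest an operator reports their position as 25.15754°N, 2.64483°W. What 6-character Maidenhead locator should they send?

IL85qd

Shift to the Maidenhead origin (180°W, 90°S): lon 177.3552, lat 115.1575.
Field: lon ⌊177.3552/20⌋ = 8 → I; lat ⌊115.1575/10⌋ = 11 → L.
Square: lon ⌊17.3552/2⌋ = 8; lat ⌊5.1575/1⌋ = 5.
Subsquare: lon ⌊1.3552/0.0833333⌋ = 16 → q; lat ⌊0.1575/0.0416667⌋ = 3 → d.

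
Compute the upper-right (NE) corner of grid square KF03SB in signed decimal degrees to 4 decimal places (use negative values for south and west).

-36.9167, 21.5833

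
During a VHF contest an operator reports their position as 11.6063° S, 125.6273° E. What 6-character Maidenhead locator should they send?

Offset from 180°W / 90°S: lon 305.6273°, lat 78.3937°.
Field (20°×10°, letters A–R): 305.6273/20 → 15 → P, 78.3937/10 → 7 → H; chars PH.
Square (2°×1°, digits 0–9): 5.6273/2 → 2, 8.3937/1 → 8; chars 28.
Subsquare (5′×2.5′, letters a–x): 1.6273/0.0833333 → 19 → t, 0.3937/0.0416667 → 9 → j; chars tj.

PH28tj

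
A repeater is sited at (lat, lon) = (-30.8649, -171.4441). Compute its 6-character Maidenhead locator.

AF49gd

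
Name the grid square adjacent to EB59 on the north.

Latitude square 9; +1 → 10, wraps to 0, carry into field.
Latitude field B = 1; +1 → 2 = C.
The longitude characters are unchanged.

EC50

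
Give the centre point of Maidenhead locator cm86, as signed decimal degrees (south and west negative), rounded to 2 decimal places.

36.50, -123.00

Field C=2, M=12: +2·20° lon, +12·10° lat → SW at lon -140°, lat 30°.
Square 8, 6: +8·2° lon, +6·1° lat → SW at lon -124°, lat 36°.
Cell spans 2° lon × 1° lat. Centre is SW corner plus half of each.
latitude 36.50, longitude -123.00.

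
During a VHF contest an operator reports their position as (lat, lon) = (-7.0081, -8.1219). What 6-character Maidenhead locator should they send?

II52wx

Shift to the Maidenhead origin (180°W, 90°S): lon 171.8781, lat 82.9919.
Field: 171.8781/20 → 8 → I, 82.9919/10 → 8 → I; chars II.
Square: 11.8781/2 → 5, 2.9919/1 → 2; chars 52.
Subsquare: 1.8781/0.0833333 → 22 → w, 0.9919/0.0416667 → 23 → x; chars wx.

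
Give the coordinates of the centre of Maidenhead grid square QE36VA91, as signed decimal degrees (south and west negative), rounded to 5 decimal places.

-43.99375, 147.82917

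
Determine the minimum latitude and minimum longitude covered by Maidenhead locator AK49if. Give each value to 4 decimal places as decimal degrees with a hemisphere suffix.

19.2083° N, 171.3333° W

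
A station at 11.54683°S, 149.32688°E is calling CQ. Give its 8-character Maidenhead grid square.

Shift to the Maidenhead origin (180°W, 90°S): lon 329.32688, lat 78.45317.
Field (20°×10°, letters A–R): 329.32688/20 → 16 → Q, 78.45317/10 → 7 → H; chars QH.
Square (2°×1°, digits 0–9): 9.32688/2 → 4, 8.45317/1 → 8; chars 48.
Subsquare (5′×2.5′, letters a–x): 1.32688/0.0833333 → 15 → p, 0.45317/0.0416667 → 10 → k; chars pk.
Extended square (30″×15″, digits 0–9): 0.07688/0.00833333 → 9, 0.03650/0.00416667 → 8; chars 98.

QH48pk98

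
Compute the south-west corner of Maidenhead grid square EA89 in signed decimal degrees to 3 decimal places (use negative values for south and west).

-81.000, -84.000

Field E=4, A=0: +4·20° lon, +0·10° lat → SW at lon -100°, lat -90°.
Square 8, 9: +8·2° lon, +9·1° lat → SW at lon -84°, lat -81°.
latitude -81.000, longitude -84.000.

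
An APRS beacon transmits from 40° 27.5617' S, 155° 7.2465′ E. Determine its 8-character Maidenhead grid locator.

QE79nm49

Shift to the Maidenhead origin (180°W, 90°S): lon 335.12077, lat 49.54064.
Field (20°×10°, letters A–R): 335.12077/20 → 16 → Q, 49.54064/10 → 4 → E; chars QE.
Square (2°×1°, digits 0–9): 15.12077/2 → 7, 9.54064/1 → 9; chars 79.
Subsquare (5′×2.5′, letters a–x): 1.12077/0.0833333 → 13 → n, 0.54064/0.0416667 → 12 → m; chars nm.
Extended square (30″×15″, digits 0–9): 0.03744/0.00833333 → 4, 0.04064/0.00416667 → 9; chars 49.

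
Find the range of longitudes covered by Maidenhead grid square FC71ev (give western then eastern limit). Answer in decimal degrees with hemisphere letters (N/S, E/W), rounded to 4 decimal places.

65.6667° W, 65.5833° W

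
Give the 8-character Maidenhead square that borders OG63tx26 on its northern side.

Latitude extended square 6; +1 → 7.
The longitude characters are unchanged.

OG63tx27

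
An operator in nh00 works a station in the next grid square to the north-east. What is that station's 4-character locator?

NH11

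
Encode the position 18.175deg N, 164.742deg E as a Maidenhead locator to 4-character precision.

Add 180° to longitude and 90° to latitude: 344.74, 108.17.
Field: 344.74/20 → 17 → R, 108.17/10 → 10 → K; chars RK.
Square: 4.74/2 → 2, 8.17/1 → 8; chars 28.

RK28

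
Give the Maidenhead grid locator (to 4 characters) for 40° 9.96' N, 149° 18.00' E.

Add 180° to longitude and 90° to latitude: 329.30, 130.17.
Field: 329.30/20 → 16 → Q, 130.17/10 → 13 → N; chars QN.
Square: 9.30/2 → 4, 0.17/1 → 0; chars 40.

QN40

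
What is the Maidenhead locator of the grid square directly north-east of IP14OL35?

IP14ol46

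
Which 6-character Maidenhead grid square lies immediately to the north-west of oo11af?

OO01xg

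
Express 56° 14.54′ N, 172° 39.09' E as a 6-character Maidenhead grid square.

Add 180° to longitude and 90° to latitude: 352.6515, 146.2423.
Field (20°×10°, letters A–R): 352.6515/20 → 17 → R, 146.2423/10 → 14 → O; chars RO.
Square (2°×1°, digits 0–9): 12.6515/2 → 6, 6.2423/1 → 6; chars 66.
Subsquare (5′×2.5′, letters a–x): 0.6515/0.0833333 → 7 → h, 0.2423/0.0416667 → 5 → f; chars hf.

RO66hf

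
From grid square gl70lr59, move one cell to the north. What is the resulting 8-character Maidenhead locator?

GL70ls50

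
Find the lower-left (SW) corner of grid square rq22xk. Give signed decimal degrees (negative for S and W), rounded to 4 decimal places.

72.4167, 165.9167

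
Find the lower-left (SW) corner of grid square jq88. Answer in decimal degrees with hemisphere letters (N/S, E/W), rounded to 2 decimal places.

78.00° N, 16.00° E

Field J=9, Q=16: +9·20° lon, +16·10° lat → SW at lon 0°, lat 70°.
Square 8, 8: +8·2° lon, +8·1° lat → SW at lon 16°, lat 78°.
latitude 78.00° N, longitude 16.00° E.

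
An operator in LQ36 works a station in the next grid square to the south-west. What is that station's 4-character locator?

LQ25

Longitude square 3; −1 → 2.
Latitude square 6; −1 → 5.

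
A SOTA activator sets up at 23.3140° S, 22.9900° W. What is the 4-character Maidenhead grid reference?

Shift to the Maidenhead origin (180°W, 90°S): lon 157.01, lat 66.69.
Field: 157.01/20 → 7 → H, 66.69/10 → 6 → G; chars HG.
Square: 17.01/2 → 8, 6.69/1 → 6; chars 86.

HG86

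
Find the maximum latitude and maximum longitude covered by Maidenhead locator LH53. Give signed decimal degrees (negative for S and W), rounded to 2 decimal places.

-16.00, 52.00

Field L=11, H=7: +11·20° lon, +7·10° lat → SW at lon 40°, lat -20°.
Square 5, 3: +5·2° lon, +3·1° lat → SW at lon 50°, lat -17°.
Cell spans 2° lon × 1° lat. NE corner is SW corner plus one full cell.
latitude -16.00, longitude 52.00.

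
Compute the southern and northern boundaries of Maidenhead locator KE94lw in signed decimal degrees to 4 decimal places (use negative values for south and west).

Field K=10, E=4: +10·20° lon, +4·10° lat → SW at lon 20°, lat -50°.
Square 9, 4: +9·2° lon, +4·1° lat → SW at lon 38°, lat -46°.
Subsquare l=11, w=22: +11·0.0833333° lon, +22·0.0416667° lat → SW at lon 38.9167°, lat -45.0833°.
Cell spans 0.0833333° lon × 0.0416667° lat.
south -45.0833, north -45.0417.

-45.0833, -45.0417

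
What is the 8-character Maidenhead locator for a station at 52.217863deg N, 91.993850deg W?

EO42af02

Offset from 180°W / 90°S: lon 88.00615°, lat 142.21786°.
Field: lon ⌊88.00615/20⌋ = 4 → E; lat ⌊142.21786/10⌋ = 14 → O.
Square: lon ⌊8.00615/2⌋ = 4; lat ⌊2.21786/1⌋ = 2.
Subsquare: lon ⌊0.00615/0.0833333⌋ = 0 → a; lat ⌊0.21786/0.0416667⌋ = 5 → f.
Extended square: lon ⌊0.00615/0.00833333⌋ = 0; lat ⌊0.00953/0.00416667⌋ = 2.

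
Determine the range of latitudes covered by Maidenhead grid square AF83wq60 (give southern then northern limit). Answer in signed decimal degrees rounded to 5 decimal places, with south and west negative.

Field A=0, F=5: +0·20° lon, +5·10° lat → SW at lon -180°, lat -40°.
Square 8, 3: +8·2° lon, +3·1° lat → SW at lon -164°, lat -37°.
Subsquare w=22, q=16: +22·0.0833333° lon, +16·0.0416667° lat → SW at lon -162.167°, lat -36.3333°.
Extended square 6, 0: +6·0.00833333° lon, +0·0.00416667° lat → SW at lon -162.117°, lat -36.3333°.
Cell spans 0.00833333° lon × 0.00416667° lat.
south -36.33333, north -36.32917.

-36.33333, -36.32917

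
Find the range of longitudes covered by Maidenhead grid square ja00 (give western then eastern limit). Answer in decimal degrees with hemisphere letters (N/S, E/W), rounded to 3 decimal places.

0.000° E, 2.000° E

Field J=9, A=0: +9·20° lon, +0·10° lat → SW at lon 0°, lat -90°.
Square 0, 0: +0·2° lon, +0·1° lat → SW at lon 0°, lat -90°.
Cell spans 2° lon × 1° lat.
west 0.000° E, east 2.000° E.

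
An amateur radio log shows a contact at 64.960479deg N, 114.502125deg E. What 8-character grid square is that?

Shift to the Maidenhead origin (180°W, 90°S): lon 294.50212, lat 154.96048.
Field: lon ⌊294.50212/20⌋ = 14 → O; lat ⌊154.96048/10⌋ = 15 → P.
Square: lon ⌊14.50212/2⌋ = 7; lat ⌊4.96048/1⌋ = 4.
Subsquare: lon ⌊0.50212/0.0833333⌋ = 6 → g; lat ⌊0.96048/0.0416667⌋ = 23 → x.
Extended square: lon ⌊0.00212/0.00833333⌋ = 0; lat ⌊0.00215/0.00416667⌋ = 0.

OP74gx00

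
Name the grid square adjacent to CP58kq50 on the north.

CP58kq51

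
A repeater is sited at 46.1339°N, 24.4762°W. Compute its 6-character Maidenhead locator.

Shift to the Maidenhead origin (180°W, 90°S): lon 155.5238, lat 136.1339.
Field: 155.5238/20 → 7 → H, 136.1339/10 → 13 → N; chars HN.
Square: 15.5238/2 → 7, 6.1339/1 → 6; chars 76.
Subsquare: 1.5238/0.0833333 → 18 → s, 0.1339/0.0416667 → 3 → d; chars sd.

HN76sd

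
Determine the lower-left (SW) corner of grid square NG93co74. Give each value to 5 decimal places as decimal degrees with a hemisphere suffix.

26.40000° S, 98.22500° E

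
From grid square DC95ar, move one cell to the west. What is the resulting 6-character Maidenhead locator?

Longitude subsquare a = 0; −1 → -1, wraps to 23 = x, carry into square.
Longitude square 9; −1 → 8.
The latitude characters are unchanged.

DC85xr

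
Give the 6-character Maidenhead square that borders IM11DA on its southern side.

IM10dx

Latitude subsquare a = 0; −1 → -1, wraps to 23 = x, carry into square.
Latitude square 1; −1 → 0.
The longitude characters are unchanged.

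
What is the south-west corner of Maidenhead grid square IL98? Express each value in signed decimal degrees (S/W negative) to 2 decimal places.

28.00, -2.00

Field I=8, L=11: +8·20° lon, +11·10° lat → SW at lon -20°, lat 20°.
Square 9, 8: +9·2° lon, +8·1° lat → SW at lon -2°, lat 28°.
latitude 28.00, longitude -2.00.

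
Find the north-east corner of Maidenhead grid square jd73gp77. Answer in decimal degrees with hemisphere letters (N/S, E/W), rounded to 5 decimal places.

56.34167° S, 14.56667° E

Field J=9, D=3: +9·20° lon, +3·10° lat → SW at lon 0°, lat -60°.
Square 7, 3: +7·2° lon, +3·1° lat → SW at lon 14°, lat -57°.
Subsquare g=6, p=15: +6·0.0833333° lon, +15·0.0416667° lat → SW at lon 14.5°, lat -56.375°.
Extended square 7, 7: +7·0.00833333° lon, +7·0.00416667° lat → SW at lon 14.5583°, lat -56.3458°.
Cell spans 0.00833333° lon × 0.00416667° lat. NE corner is SW corner plus one full cell.
latitude 56.34167° S, longitude 14.56667° E.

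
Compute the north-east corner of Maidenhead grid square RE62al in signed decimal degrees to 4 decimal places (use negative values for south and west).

Field R=17, E=4: +17·20° lon, +4·10° lat → SW at lon 160°, lat -50°.
Square 6, 2: +6·2° lon, +2·1° lat → SW at lon 172°, lat -48°.
Subsquare a=0, l=11: +0·0.0833333° lon, +11·0.0416667° lat → SW at lon 172°, lat -47.5417°.
Cell spans 0.0833333° lon × 0.0416667° lat. NE corner is SW corner plus one full cell.
latitude -47.5000, longitude 172.0833.

-47.5000, 172.0833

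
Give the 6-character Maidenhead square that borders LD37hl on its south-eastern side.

Longitude subsquare h = 7; +1 → 8 = i.
Latitude subsquare l = 11; −1 → 10 = k.

LD37ik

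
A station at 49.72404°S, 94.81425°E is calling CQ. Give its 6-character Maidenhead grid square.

NE70jg

Shift to the Maidenhead origin (180°W, 90°S): lon 274.8143, lat 40.2760.
Field: 274.8143/20 → 13 → N, 40.2760/10 → 4 → E; chars NE.
Square: 14.8143/2 → 7, 0.2760/1 → 0; chars 70.
Subsquare: 0.8143/0.0833333 → 9 → j, 0.2760/0.0416667 → 6 → g; chars jg.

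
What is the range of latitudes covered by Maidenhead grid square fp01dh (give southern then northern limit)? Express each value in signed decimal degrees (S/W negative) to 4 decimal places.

61.2917, 61.3333

Field F=5, P=15: +5·20° lon, +15·10° lat → SW at lon -80°, lat 60°.
Square 0, 1: +0·2° lon, +1·1° lat → SW at lon -80°, lat 61°.
Subsquare d=3, h=7: +3·0.0833333° lon, +7·0.0416667° lat → SW at lon -79.75°, lat 61.2917°.
Cell spans 0.0833333° lon × 0.0416667° lat.
south 61.2917, north 61.3333.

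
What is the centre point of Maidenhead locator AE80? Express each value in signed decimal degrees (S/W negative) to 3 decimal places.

-49.500, -163.000

Field A=0, E=4: +0·20° lon, +4·10° lat → SW at lon -180°, lat -50°.
Square 8, 0: +8·2° lon, +0·1° lat → SW at lon -164°, lat -50°.
Cell spans 2° lon × 1° lat. Centre is SW corner plus half of each.
latitude -49.500, longitude -163.000.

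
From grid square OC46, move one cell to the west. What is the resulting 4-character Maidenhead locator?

Longitude square 4; −1 → 3.
The latitude characters are unchanged.

OC36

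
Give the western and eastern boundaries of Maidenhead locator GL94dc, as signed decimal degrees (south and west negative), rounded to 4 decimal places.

-41.7500, -41.6667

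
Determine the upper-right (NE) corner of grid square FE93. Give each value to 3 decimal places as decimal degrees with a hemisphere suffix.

46.000° S, 60.000° W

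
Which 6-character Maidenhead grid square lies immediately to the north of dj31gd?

DJ31ge

Latitude subsquare d = 3; +1 → 4 = e.
The longitude characters are unchanged.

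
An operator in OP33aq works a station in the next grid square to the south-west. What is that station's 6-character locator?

OP23xp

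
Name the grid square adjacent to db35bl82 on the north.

Latitude extended square 2; +1 → 3.
The longitude characters are unchanged.

DB35bl83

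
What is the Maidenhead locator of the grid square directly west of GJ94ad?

GJ84xd

Longitude subsquare a = 0; −1 → -1, wraps to 23 = x, carry into square.
Longitude square 9; −1 → 8.
The latitude characters are unchanged.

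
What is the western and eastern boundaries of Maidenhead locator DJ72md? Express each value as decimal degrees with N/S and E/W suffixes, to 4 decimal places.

Field D=3, J=9: +3·20° lon, +9·10° lat → SW at lon -120°, lat 0°.
Square 7, 2: +7·2° lon, +2·1° lat → SW at lon -106°, lat 2°.
Subsquare m=12, d=3: +12·0.0833333° lon, +3·0.0416667° lat → SW at lon -105°, lat 2.125°.
Cell spans 0.0833333° lon × 0.0416667° lat.
west 105.0000° W, east 104.9167° W.

105.0000° W, 104.9167° W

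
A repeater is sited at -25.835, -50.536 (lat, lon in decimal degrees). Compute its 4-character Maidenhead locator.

GG44

Shift to the Maidenhead origin (180°W, 90°S): lon 129.46, lat 64.16.
Field (20°×10°, letters A–R): 129.46/20 → 6 → G, 64.16/10 → 6 → G; chars GG.
Square (2°×1°, digits 0–9): 9.46/2 → 4, 4.16/1 → 4; chars 44.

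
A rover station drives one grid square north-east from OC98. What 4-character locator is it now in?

PC09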